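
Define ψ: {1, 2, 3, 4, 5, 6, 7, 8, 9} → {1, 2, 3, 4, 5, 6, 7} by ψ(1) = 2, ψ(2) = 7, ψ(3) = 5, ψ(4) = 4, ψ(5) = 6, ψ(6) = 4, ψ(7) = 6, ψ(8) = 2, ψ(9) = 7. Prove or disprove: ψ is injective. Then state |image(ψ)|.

5

ψ(4) = 4 = ψ(6) with 4 ≠ 6, so ψ is not injective.
The image of ψ is {2, 4, 5, 6, 7}, which has 5 elements.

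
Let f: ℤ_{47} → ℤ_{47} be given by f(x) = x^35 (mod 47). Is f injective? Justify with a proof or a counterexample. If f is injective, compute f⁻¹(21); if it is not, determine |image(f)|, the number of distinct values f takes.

18

Since 47 is prime, the nonzero elements of ℤ_{47} form a cyclic group of order 46.
As gcd(35, 46) = 1, raising to the 35th power is a bijection on this group: if s^35 ≡ t^35 then (st^{−1})^35 = 1, and the only element of order dividing gcd(35, 46) = 1 is 1, so s = t.
With f(0) = 0 this makes f injective on all of ℤ_{47}, hence bijective (finite equal-size domain and codomain). In particular f is injective.
Since f is injective, we find the preimage of 21. The inverse of x ↦ x^35 on (ℤ_{47})^× is x ↦ x^25, because 35·25 = 875 = 19·46 + 1 ≡ 1 (mod 46) and x^{46} = 1 for x ≠ 0 (Fermat). So f⁻¹(21) = 21^25 mod 47.
Repeated squaring mod 47: 21^1 ≡ 21, 21^2 ≡ 21² = 441 ≡ 18, 21^4 ≡ 18² = 324 ≡ 42, 21^8 ≡ 42² = 1764 ≡ 25, 21^16 ≡ 25² = 625 ≡ 14. Since 25 = 16 + 8 + 1, 21^25 ≡ 14·25·21: 14·25 = 350 ≡ 21, then 21·21 = 441 ≡ 18. So 21^25 ≡ 18 (mod 47).
Hence f⁻¹(21) = 18.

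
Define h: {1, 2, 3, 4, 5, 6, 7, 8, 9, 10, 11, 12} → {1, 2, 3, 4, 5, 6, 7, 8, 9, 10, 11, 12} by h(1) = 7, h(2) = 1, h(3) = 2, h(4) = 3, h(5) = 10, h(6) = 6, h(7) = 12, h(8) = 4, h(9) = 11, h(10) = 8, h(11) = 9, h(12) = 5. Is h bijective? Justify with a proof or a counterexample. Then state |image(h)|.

The values 7, 1, 2, 3, 10, 6, 12, 4, 11, 8, 9, 5 are a permutation of {1, 2, 3, 4, 5, 6, 7, 8, 9, 10, 11, 12}: each element appears exactly once.
So h is injective and surjective, hence bijective.
The image of h is {1, 2, 3, 4, 5, 6, 7, 8, 9, 10, 11, 12}, which has 12 elements.

12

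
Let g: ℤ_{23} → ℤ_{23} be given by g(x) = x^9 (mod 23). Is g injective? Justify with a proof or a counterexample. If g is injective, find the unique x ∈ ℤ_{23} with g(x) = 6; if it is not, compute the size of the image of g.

2

Since 23 is prime, the nonzero elements of ℤ_{23} form a cyclic group of order 22.
As gcd(9, 22) = 1, raising to the 9th power is a bijection on this group: if s^9 ≡ t^9 then (st^{−1})^9 = 1, and the only element of order dividing gcd(9, 22) = 1 is 1, so s = t.
With g(0) = 0 this makes g injective on all of ℤ_{23}, hence bijective (finite equal-size domain and codomain). In particular g is injective.
Since g is injective, we find the preimage of 6. The inverse of x ↦ x^9 on (ℤ_{23})^× is x ↦ x^5, because 9·5 = 45 = 2·22 + 1 ≡ 1 (mod 22) and x^{22} = 1 for x ≠ 0 (Fermat). So g⁻¹(6) = 6^5 mod 23.
Repeated squaring mod 23: 6^1 ≡ 6, 6^2 ≡ 6² = 36 ≡ 13, 6^4 ≡ 13² = 169 ≡ 8. Since 5 = 4 + 1, 6^5 ≡ 8·6: 8·6 = 48 ≡ 2. So 6^5 ≡ 2 (mod 23).
Hence g⁻¹(6) = 2.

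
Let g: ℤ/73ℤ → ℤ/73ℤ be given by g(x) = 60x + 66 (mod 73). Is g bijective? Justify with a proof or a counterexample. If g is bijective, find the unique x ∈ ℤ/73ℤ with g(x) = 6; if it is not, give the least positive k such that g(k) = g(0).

If g(a) = g(b), then 60a ≡ 60b (mod 73). Because gcd(60, 73) = 1, we may cancel 60 to get a ≡ b (mod 73).
We now compute 60⁻¹ mod 73 explicitly. Euclid's algorithm: 73 = 1·60 + 13, 60 = 4·13 + 8, 13 = 1·8 + 5, 8 = 1·5 + 3, 5 = 1·3 + 2, 3 = 1·2 + 1; back-substituting gives 1 = 28·60 − 23·73, so 60⁻¹ ≡ 28 (mod 73).
For any y ∈ ℤ/73ℤ, x = 28(y − 66) mod 73 satisfies g(x) = 60·28(y − 66) + 66 ≡ y (since 60·28 ≡ 1 mod 73). So every y has a preimage.
Hence g is bijective.
Since g is bijective, we find g⁻¹(6): we need 60x ≡ 6 − 66 ≡ 13 (mod 73). Using 60⁻¹ = 28: x ≡ 28·13 = 364 = 4·73 + 72, so x = 72.
Check: g(72) = 60·72 + 66 = 4386 = 60·73 + 6 ≡ 6 (mod 73).

72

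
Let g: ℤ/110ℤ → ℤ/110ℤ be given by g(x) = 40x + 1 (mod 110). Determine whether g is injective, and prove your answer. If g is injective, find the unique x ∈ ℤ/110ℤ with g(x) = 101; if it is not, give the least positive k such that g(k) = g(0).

11

Recall: injectivity means: for all u, v in the domain, g(u) = g(v) implies u = v.
We have gcd(40, 110) = 10 > 1. Taking u = 0 and v = 11: g(0) = 1 and g(11) = 40·11 + 1 = 441 ≡ 1 (mod 110).
So g(0) = g(11) while 0 ≠ 11, therefore g is not injective.
Since g is not injective, we find the least positive k with g(k) = g(0): this means 40k ≡ 0 (mod 110), i.e. 110 ∣ 40k. Since gcd(40, 110) = 10, dividing through by 10 this holds exactly when 11 ∣ 4k, and as gcd(4, 11) = 1, exactly when 11 ∣ k.
The smallest positive such k is 11.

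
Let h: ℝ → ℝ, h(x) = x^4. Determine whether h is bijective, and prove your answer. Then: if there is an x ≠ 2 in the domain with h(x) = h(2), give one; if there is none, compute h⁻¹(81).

h(2) = 16 = (−2)^4 = h(−2) (since 4 is even), with 2 ≠ −2. So h is not injective, hence not bijective.
For the follow-up, such an x exists: taking x = −2 ∈ ℝ gives h(−2) = 16 = h(2) with −2 ≠ 2.

-2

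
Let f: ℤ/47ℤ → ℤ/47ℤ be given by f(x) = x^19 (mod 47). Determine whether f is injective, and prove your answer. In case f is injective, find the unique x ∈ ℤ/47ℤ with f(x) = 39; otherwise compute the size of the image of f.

15

Since 47 is prime, the nonzero elements of ℤ/47ℤ form a cyclic group of order 46.
As gcd(19, 46) = 1, raising to the 19th power is a bijection on this group: if s^19 ≡ t^19 then (st^{−1})^19 = 1, and the only element of order dividing gcd(19, 46) = 1 is 1, so s = t.
With f(0) = 0 this makes f injective on all of ℤ/47ℤ, hence bijective (finite equal-size domain and codomain). In particular f is injective.
Since f is injective, we find the preimage of 39. The inverse of x ↦ x^19 on (ℤ/47ℤ)^× is x ↦ x^17, because 19·17 = 323 = 7·46 + 1 ≡ 1 (mod 46) and x^{46} = 1 for x ≠ 0 (Fermat). So f⁻¹(39) = 39^17 mod 47.
Repeated squaring mod 47: 39^1 ≡ 39, 39^2 ≡ 39² = 1521 ≡ 17, 39^4 ≡ 17² = 289 ≡ 7, 39^8 ≡ 7² = 49 ≡ 2, 39^16 ≡ 2² = 4. Since 17 = 16 + 1, 39^17 ≡ 4·39: 4·39 = 156 ≡ 15. So 39^17 ≡ 15 (mod 47).
Hence f⁻¹(39) = 15.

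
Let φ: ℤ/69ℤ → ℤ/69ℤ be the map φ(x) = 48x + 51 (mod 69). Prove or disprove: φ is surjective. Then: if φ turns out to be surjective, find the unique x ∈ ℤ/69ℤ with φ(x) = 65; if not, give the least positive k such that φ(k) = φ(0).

Since gcd(48, 69) = 3, we have 48x ≡ 0 (mod 3) for all x, so φ(x) ≡ 0 (mod 3).
But 1 ≢ 0 (mod 3), so 1 ∈ ℤ/69ℤ has no preimage. Thus φ is not surjective.
Since φ is not surjective, we find the least positive k with φ(k) = φ(0): this means 48k ≡ 0 (mod 69), i.e. 69 ∣ 48k. Since gcd(48, 69) = 3, dividing through by 3 this holds exactly when 23 ∣ 16k, and as gcd(16, 23) = 1, exactly when 23 ∣ k.
The smallest positive such k is 23.

23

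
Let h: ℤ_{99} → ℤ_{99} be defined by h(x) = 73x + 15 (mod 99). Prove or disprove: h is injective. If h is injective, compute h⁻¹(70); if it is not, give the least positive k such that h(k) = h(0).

By definition, injectivity means: for all a, b in the domain, h(a) = h(b) implies a = b.
If h(a) = h(b), then 73a ≡ 73b (mod 99). Because gcd(73, 99) = 1, we may cancel 73 to get a ≡ b (mod 99).
Hence h is injective.
We now compute 73⁻¹ mod 99 explicitly. Euclid's algorithm: 99 = 1·73 + 26, 73 = 2·26 + 21, 26 = 1·21 + 5, 21 = 4·5 + 1; back-substituting gives 1 = 19·73 − 14·99, so 73⁻¹ ≡ 19 (mod 99).
Since h is injective, we compute h⁻¹(70): solve 73x + 15 ≡ 70 (mod 99), i.e. 73x ≡ 55 (mod 99).
Multiplying by 73⁻¹ = 19 gives x ≡ 19·55 = 1045 = 10·99 + 55 ≡ 55 (mod 99).
Check: h(55) = 73·55 + 15 = 4030 = 40·99 + 70 ≡ 70 (mod 99).

55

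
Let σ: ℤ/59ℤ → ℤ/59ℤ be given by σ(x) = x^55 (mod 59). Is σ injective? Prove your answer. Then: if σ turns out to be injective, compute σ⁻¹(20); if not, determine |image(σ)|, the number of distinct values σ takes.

49

Since 59 is prime, the nonzero elements of ℤ/59ℤ form a cyclic group of order 58.
As gcd(55, 58) = 1, raising to the 55th power is a bijection on this group: if s^55 ≡ t^55 then (st^{−1})^55 = 1, and the only element of order dividing gcd(55, 58) = 1 is 1, so s = t.
With σ(0) = 0 this makes σ injective on all of ℤ/59ℤ, hence bijective (finite equal-size domain and codomain). In particular σ is injective.
Since σ is injective, we find the preimage of 20. The inverse of x ↦ x^55 on (ℤ/59ℤ)^× is x ↦ x^19, because 55·19 = 1045 = 18·58 + 1 ≡ 1 (mod 58) and x^{58} = 1 for x ≠ 0 (Fermat). So σ⁻¹(20) = 20^19 mod 59.
Repeated squaring mod 59: 20^1 ≡ 20, 20^2 ≡ 20² = 400 ≡ 46, 20^4 ≡ 46² = 2116 ≡ 51, 20^8 ≡ 51² = 2601 ≡ 5, 20^16 ≡ 5² = 25. Since 19 = 16 + 2 + 1, 20^19 ≡ 25·46·20: 25·46 = 1150 ≡ 29, then 29·20 = 580 ≡ 49. So 20^19 ≡ 49 (mod 59).
Hence σ⁻¹(20) = 49.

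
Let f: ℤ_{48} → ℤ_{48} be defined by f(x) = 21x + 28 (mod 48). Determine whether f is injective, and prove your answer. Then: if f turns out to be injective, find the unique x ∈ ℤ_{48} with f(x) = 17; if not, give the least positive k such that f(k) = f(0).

We have gcd(21, 48) = 3 > 1. Taking a = 0 and b = 16: f(0) = 28 and f(16) = 21·16 + 28 = 364 ≡ 28 (mod 48).
So f(0) = f(16) while 0 ≠ 16, thus f is not injective.
Since f is not injective, we find the least positive k with f(k) = f(0): this means 21k ≡ 0 (mod 48), i.e. 48 ∣ 21k. Since gcd(21, 48) = 3, dividing through by 3 this holds exactly when 16 ∣ 7k, and as gcd(7, 16) = 1, exactly when 16 ∣ k.
The smallest positive such k is 16.

16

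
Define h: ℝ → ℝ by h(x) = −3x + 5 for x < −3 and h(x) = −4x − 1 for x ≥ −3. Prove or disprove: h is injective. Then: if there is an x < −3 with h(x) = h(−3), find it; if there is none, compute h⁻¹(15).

-10/3

Both pieces are strictly decreasing (slopes −3 and −4), so each is injective on its own interval.
The left piece maps (−∞, −3) onto (14, ∞); the right piece maps [−3, ∞) onto (−∞, 11].
These images are disjoint, so no value is attained by both pieces. So h is injective.
Because the two images are disjoint, no x < −3 has h(x) = h(−3), so we compute h⁻¹(15): 15 lies in (14, ∞), so solve −3x + 5 = 15: x = (15 − 5)/(−3) = −10/3.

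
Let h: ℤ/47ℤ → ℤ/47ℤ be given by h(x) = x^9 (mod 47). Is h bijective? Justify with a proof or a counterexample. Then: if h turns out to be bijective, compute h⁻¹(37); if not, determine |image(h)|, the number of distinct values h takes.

3

Since 47 is prime, the nonzero elements of ℤ/47ℤ form a cyclic group of order 46.
As gcd(9, 46) = 1, raising to the 9th power is a bijection on this group: if u^9 ≡ v^9 then (uv^{−1})^9 = 1, and the only element of order dividing gcd(9, 46) = 1 is 1, so u = v.
With h(0) = 0 this makes h injective on all of ℤ/47ℤ, hence bijective (finite equal-size domain and codomain). In particular h is bijective.
Since h is bijective, we find the preimage of 37. The inverse of x ↦ x^9 on (ℤ/47ℤ)^× is x ↦ x^41, because 9·41 = 369 = 8·46 + 1 ≡ 1 (mod 46) and x^{46} = 1 for x ≠ 0 (Fermat). So h⁻¹(37) = 37^41 mod 47.
Repeated squaring mod 47: 37^1 ≡ 37, 37^2 ≡ 37² = 1369 ≡ 6, 37^4 ≡ 6² = 36, 37^8 ≡ 36² = 1296 ≡ 27, 37^16 ≡ 27² = 729 ≡ 24, 37^32 ≡ 24² = 576 ≡ 12. Since 41 = 32 + 8 + 1, 37^41 ≡ 12·27·37: 12·27 = 324 ≡ 42, then 42·37 = 1554 ≡ 3. So 37^41 ≡ 3 (mod 47).
Hence h⁻¹(37) = 3.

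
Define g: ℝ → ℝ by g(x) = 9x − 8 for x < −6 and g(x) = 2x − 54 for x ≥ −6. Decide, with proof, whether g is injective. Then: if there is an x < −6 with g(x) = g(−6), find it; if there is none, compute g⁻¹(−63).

-58/9

Both pieces are strictly increasing (slopes 9 and 2), so each is injective on its own interval.
The left piece maps (−∞, −6) onto (−∞, −62); the right piece maps [−6, ∞) onto [−66, ∞).
These images overlap. In particular g(−6) = −66 (right piece), and solving 9x − 8 = −66 on the left piece gives x = −58/9 < −6.
So g(−58/9) = g(−6) with −58/9 ≠ −6, and g is not injective. This x = −58/9 is the requested value below −6.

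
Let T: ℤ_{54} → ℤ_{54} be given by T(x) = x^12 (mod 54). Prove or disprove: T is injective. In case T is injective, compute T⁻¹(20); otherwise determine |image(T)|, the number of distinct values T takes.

8

T(0) = 0^12 = 0.
T(6): Repeated squaring mod 54: 6^1 ≡ 6, 6^2 ≡ 6² = 36, 6^4 ≡ 36² = 1296 ≡ 0, 6^8 ≡ 0² = 0. Since 12 = 8 + 4, 6^12 ≡ 0·0: 0·0 = 0. So 6^12 ≡ 0 (mod 54).
So T(0) = T(6) = 0 while 0 ≠ 6, therefore T is not injective.
Since T is not injective, we determine |image(T)|. Computing x^12 mod 54 for each x (by repeated squaring, reducing mod 54 at every step), the values T(0), T(1), …, T(53) are: 0, 1, 46, 27, 10, 37, 0, 19, 28, 27, 28, 19, 0, 37, 10, 27, 46, 1, 0, 1, 46, 27, 10, 37, 0, 19, 28, 27, 28, 19, 0, 37, 10, 27, 46, 1, 0, 1, 46, 27, 10, 37, 0, 19, 28, 27, 28, 19, 0, 37, 10, 27, 46, 1.
The distinct values are {0, 1, 10, 19, 27, 28, 37, 46}; there are 8 of them.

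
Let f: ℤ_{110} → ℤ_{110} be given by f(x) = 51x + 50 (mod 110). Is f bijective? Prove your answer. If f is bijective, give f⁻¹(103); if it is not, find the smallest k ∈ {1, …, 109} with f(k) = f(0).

By definition, f is injective when f(a) = f(b) forces a = b.
If f(a) = f(b), then 51a ≡ 51b (mod 110). Because gcd(51, 110) = 1, we may cancel 51 to get a ≡ b (mod 110).
We now compute 51⁻¹ mod 110 explicitly. Euclid's algorithm: 110 = 2·51 + 8, 51 = 6·8 + 3, 8 = 2·3 + 2, 3 = 1·2 + 1; back-substituting gives 1 = 41·51 − 19·110, so 51⁻¹ ≡ 41 (mod 110).
Then y ↦ 41(y − 50) is a two-sided inverse to f, so every y ∈ ℤ_{110} has a preimage.
Hence f is bijective.
Since f is bijective, we compute f⁻¹(103): solve 51x + 50 ≡ 103 (mod 110), i.e. 51x ≡ 53 (mod 110).
Multiplying by 51⁻¹ = 41 gives x ≡ 41·53 = 2173 = 19·110 + 83 ≡ 83 (mod 110).
Check: f(83) = 51·83 + 50 = 4283 = 38·110 + 103 ≡ 103 (mod 110).

83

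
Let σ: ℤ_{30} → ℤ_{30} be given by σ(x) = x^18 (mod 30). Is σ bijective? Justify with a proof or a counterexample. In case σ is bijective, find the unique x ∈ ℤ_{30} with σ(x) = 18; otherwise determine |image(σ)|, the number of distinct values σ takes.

12

σ(2): Repeated squaring mod 30: 2^1 ≡ 2, 2^2 ≡ 2² = 4, 2^4 ≡ 4² = 16, 2^8 ≡ 16² = 256 ≡ 16, 2^16 ≡ 16² = 256 ≡ 16. Since 18 = 16 + 2, 2^18 ≡ 16·4: 16·4 = 64 ≡ 4. So 2^18 ≡ 4 (mod 30).
σ(8): Repeated squaring mod 30: 8^1 ≡ 8, 8^2 ≡ 8² = 64 ≡ 4, 8^4 ≡ 4² = 16, 8^8 ≡ 16² = 256 ≡ 16, 8^16 ≡ 16² = 256 ≡ 16. Since 18 = 16 + 2, 8^18 ≡ 16·4: 16·4 = 64 ≡ 4. So 8^18 ≡ 4 (mod 30).
So σ(2) = σ(8) = 4 while 2 ≠ 8, therefore σ is not injective, hence not bijective.
Since σ is not bijective, we determine |image(σ)|. Computing x^18 mod 30 for each x (by repeated squaring, reducing mod 30 at every step), the values σ(0), σ(1), …, σ(29) are: 0, 1, 4, 9, 16, 25, 6, 19, 4, 21, 10, 1, 24, 19, 16, 15, 16, 19, 24, 1, 10, 21, 4, 19, 6, 25, 16, 9, 4, 1.
The distinct values are {0, 1, 4, 6, 9, 10, 15, 16, 19, 21, 24, 25}; there are 12 of them.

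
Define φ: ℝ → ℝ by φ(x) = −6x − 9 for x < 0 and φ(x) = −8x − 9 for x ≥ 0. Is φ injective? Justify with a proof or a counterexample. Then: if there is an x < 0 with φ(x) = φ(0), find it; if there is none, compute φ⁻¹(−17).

1

Both pieces are strictly decreasing (slopes −6 and −8), so each is injective on its own interval.
The left piece maps (−∞, 0) onto (−9, ∞); the right piece maps [0, ∞) onto (−∞, −9].
These images are disjoint, so no value is attained by both pieces. Hence φ is injective.
Because the two images are disjoint, no x < 0 has φ(x) = φ(0), so we compute φ⁻¹(−17): −17 lies in (−∞, −9], so solve −8x − 9 = −17: x = (−17 + 9)/(−8) = 1.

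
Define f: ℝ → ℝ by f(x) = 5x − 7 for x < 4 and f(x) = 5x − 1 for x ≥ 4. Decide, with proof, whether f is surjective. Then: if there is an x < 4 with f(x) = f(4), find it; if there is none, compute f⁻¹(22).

23/5

Both pieces are strictly increasing (slopes 5 and 5), so each is injective on its own interval.
The left piece maps (−∞, 4) onto (−∞, 13); the right piece maps [4, ∞) onto [19, ∞).
The union (−∞, 13) ∪ [19, ∞) omits the interval between 13 and 19; in particular 13 has no preimage. So f is not surjective.
Because the two images are disjoint, no x < 4 has f(x) = f(4), so we compute f⁻¹(22): 22 lies in [19, ∞), so solve 5x − 1 = 22: x = (22 + 1)/5 = 23/5.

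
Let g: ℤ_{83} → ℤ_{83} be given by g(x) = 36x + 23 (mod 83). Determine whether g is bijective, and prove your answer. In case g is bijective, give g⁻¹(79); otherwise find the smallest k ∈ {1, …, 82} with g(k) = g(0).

By definition, g is injective if g(a) = g(b) implies a = b.
Suppose g(a) = g(b) in ℤ_{83}. Then 36a + 23 ≡ 36b + 23 (mod 83), therefore 36(a − b) ≡ 0 (mod 83).
Since gcd(36, 83) = 1, 36 is invertible modulo 83, hence a − b ≡ 0 (mod 83), i.e. a = b.
We now compute 36⁻¹ mod 83 explicitly. Euclid's algorithm: 83 = 2·36 + 11, 36 = 3·11 + 3, 11 = 3·3 + 2, 3 = 1·2 + 1; back-substituting gives 1 = 30·36 − 13·83, so 36⁻¹ ≡ 30 (mod 83).
Then y ↦ 30(y − 23) is a two-sided inverse to g, so every y ∈ ℤ_{83} has a preimage.
So g is bijective.
Since g is bijective, we find g⁻¹(79): we need 36x ≡ 79 − 23 ≡ 56 (mod 83). Using 36⁻¹ = 30: x ≡ 30·56 = 1680 = 20·83 + 20, so x = 20.
Check: g(20) = 36·20 + 23 = 743 = 8·83 + 79 ≡ 79 (mod 83).

20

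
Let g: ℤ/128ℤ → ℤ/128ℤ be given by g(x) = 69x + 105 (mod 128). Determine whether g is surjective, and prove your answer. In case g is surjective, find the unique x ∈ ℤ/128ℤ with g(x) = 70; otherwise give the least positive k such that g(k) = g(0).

By definition, g is surjective if every y in the codomain equals g(x) for some x in the domain.
Since gcd(69, 128) = 1, 69 is invertible modulo 128. Euclid's algorithm: 128 = 1·69 + 59, 69 = 1·59 + 10, 59 = 5·10 + 9, 10 = 1·9 + 1; back-substituting gives 1 = 13·69 − 7·128, so 69⁻¹ ≡ 13 (mod 128).
For any y ∈ ℤ/128ℤ, x = 13(y − 105) mod 128 satisfies g(x) = 69·13(y − 105) + 105 ≡ y (since 69·13 ≡ 1 mod 128). So every y has a preimage.
Therefore g is surjective.
Since g is surjective, we find g⁻¹(70): we need 69x ≡ 70 − 105 ≡ 93 (mod 128). Using 69⁻¹ = 13: x ≡ 13·93 = 1209 = 9·128 + 57, so x = 57.
Check: g(57) = 69·57 + 105 = 4038 = 31·128 + 70 ≡ 70 (mod 128).

57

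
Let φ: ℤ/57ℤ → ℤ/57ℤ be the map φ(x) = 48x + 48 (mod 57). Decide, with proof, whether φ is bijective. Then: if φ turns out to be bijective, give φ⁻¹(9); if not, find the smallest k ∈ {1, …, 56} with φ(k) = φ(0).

19

Recall: φ is injective when φ(a) = φ(b) forces a = b.
We have gcd(48, 57) = 3 > 1. Taking a = 0 and b = 19: φ(0) = 48 and φ(19) = 48·19 + 48 = 960 ≡ 48 (mod 57).
So φ(0) = φ(19) while 0 ≠ 19, so φ is not injective, hence not bijective.
Since φ is not bijective, we find the least positive k with φ(k) = φ(0): this means 48k ≡ 0 (mod 57), i.e. 57 ∣ 48k. Since gcd(48, 57) = 3, dividing through by 3 this holds exactly when 19 ∣ 16k, and as gcd(16, 19) = 1, exactly when 19 ∣ k.
The smallest positive such k is 19.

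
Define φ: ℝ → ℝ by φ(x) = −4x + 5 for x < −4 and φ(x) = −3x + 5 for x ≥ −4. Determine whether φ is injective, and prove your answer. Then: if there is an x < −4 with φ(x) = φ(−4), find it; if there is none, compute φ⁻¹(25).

-5

Both pieces are strictly decreasing (slopes −4 and −3), so each is injective on its own interval.
The left piece maps (−∞, −4) onto (21, ∞); the right piece maps [−4, ∞) onto (−∞, 17].
These images are disjoint, so no value is attained by both pieces. Hence φ is injective.
Because the two images are disjoint, no x < −4 has φ(x) = φ(−4), so we compute φ⁻¹(25): 25 lies in (21, ∞), so solve −4x + 5 = 25: x = (25 − 5)/(−4) = −5.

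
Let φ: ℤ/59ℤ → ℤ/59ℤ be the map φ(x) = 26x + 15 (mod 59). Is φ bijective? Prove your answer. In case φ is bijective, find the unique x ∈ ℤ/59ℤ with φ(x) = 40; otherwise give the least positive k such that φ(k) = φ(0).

Recall that injectivity means: for all u, v in the domain, φ(u) = φ(v) implies u = v.
If φ(u) = φ(v), then 26u ≡ 26v (mod 59). Because gcd(26, 59) = 1, we may cancel 26 to get u ≡ v (mod 59).
We now compute 26⁻¹ mod 59 explicitly. Euclid's algorithm: 59 = 2·26 + 7, 26 = 3·7 + 5, 7 = 1·5 + 2, 5 = 2·2 + 1; back-substituting gives 1 = 25·26 − 11·59, so 26⁻¹ ≡ 25 (mod 59).
Then y ↦ 25(y − 15) is a two-sided inverse to φ, so every y ∈ ℤ/59ℤ has a preimage.
Therefore φ is bijective.
Since φ is bijective, we compute φ⁻¹(40): solve 26x + 15 ≡ 40 (mod 59), i.e. 26x ≡ 25 (mod 59).
Multiplying by 26⁻¹ = 25 gives x ≡ 25·25 = 625 = 10·59 + 35 ≡ 35 (mod 59).
Check: φ(35) = 26·35 + 15 = 925 = 15·59 + 40 ≡ 40 (mod 59).

35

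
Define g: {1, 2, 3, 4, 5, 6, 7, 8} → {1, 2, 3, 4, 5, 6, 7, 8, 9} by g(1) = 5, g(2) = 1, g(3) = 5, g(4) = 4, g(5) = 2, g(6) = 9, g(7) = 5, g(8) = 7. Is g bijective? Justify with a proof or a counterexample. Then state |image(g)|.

g(1) = 5 = g(3) with 1 ≠ 3, so g is not injective, hence not bijective.
The image of g is {1, 2, 4, 5, 7, 9}, which has 6 elements.

6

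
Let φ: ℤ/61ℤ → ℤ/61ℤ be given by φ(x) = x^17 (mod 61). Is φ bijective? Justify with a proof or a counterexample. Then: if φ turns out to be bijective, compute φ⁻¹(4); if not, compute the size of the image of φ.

Since 61 is prime, the nonzero elements of ℤ/61ℤ form a cyclic group of order 60.
As gcd(17, 60) = 1, raising to the 17th power is a bijection on this group: if u^17 ≡ v^17 then (uv^{−1})^17 = 1, and the only element of order dividing gcd(17, 60) = 1 is 1, so u = v.
With φ(0) = 0 this makes φ injective on all of ℤ/61ℤ, hence bijective (finite equal-size domain and codomain). In particular φ is bijective.
Since φ is bijective, we find the preimage of 4. The inverse of x ↦ x^17 on (ℤ/61ℤ)^× is x ↦ x^53, because 17·53 = 901 = 15·60 + 1 ≡ 1 (mod 60) and x^{60} = 1 for x ≠ 0 (Fermat). So φ⁻¹(4) = 4^53 mod 61.
Repeated squaring mod 61: 4^1 ≡ 4, 4^2 ≡ 4² = 16, 4^4 ≡ 16² = 256 ≡ 12, 4^8 ≡ 12² = 144 ≡ 22, 4^16 ≡ 22² = 484 ≡ 57, 4^32 ≡ 57² = 3249 ≡ 16. Since 53 = 32 + 16 + 4 + 1, 4^53 ≡ 16·57·12·4: 16·57 = 912 ≡ 58, then 58·12 = 696 ≡ 25, then 25·4 = 100 ≡ 39. So 4^53 ≡ 39 (mod 61).
Hence φ⁻¹(4) = 39.

39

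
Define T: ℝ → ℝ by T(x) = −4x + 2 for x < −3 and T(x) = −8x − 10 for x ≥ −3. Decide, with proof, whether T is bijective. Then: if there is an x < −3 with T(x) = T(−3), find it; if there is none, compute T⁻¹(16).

Both pieces are strictly decreasing (slopes −4 and −8), so each is injective on its own interval.
The left piece maps (−∞, −3) onto (14, ∞); the right piece maps [−3, ∞) onto (−∞, 14].
Since 14 = 14, the images partition ℝ: T is injective and surjective, hence bijective.
Because the two images are disjoint, no x < −3 has T(x) = T(−3), so we compute T⁻¹(16): 16 lies in (14, ∞), so solve −4x + 2 = 16: x = (16 − 2)/(−4) = −7/2.

-7/2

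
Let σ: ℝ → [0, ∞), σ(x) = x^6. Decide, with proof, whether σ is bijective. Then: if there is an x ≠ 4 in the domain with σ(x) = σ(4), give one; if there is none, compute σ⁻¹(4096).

-4

σ(4) = 4096 = (−4)^6 = σ(−4) (since 6 is even), with 4 ≠ −4. So σ is not injective, hence not bijective.
For the follow-up, such an x exists: taking x = −4 ∈ ℝ gives σ(−4) = 4096 = σ(4) with −4 ≠ 4.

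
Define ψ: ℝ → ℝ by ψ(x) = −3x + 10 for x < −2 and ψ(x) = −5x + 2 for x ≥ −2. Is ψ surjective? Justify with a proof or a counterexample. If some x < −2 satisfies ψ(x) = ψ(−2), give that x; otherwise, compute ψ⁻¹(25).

-5

Both pieces are strictly decreasing (slopes −3 and −5), so each is injective on its own interval.
The left piece maps (−∞, −2) onto (16, ∞); the right piece maps [−2, ∞) onto (−∞, 12].
The union (16, ∞) ∪ (−∞, 12] omits the interval between 16 and 12; in particular 16 has no preimage. So ψ is not surjective.
Because the two images are disjoint, no x < −2 has ψ(x) = ψ(−2), so we compute ψ⁻¹(25): 25 lies in (16, ∞), so solve −3x + 10 = 25: x = (25 − 10)/(−3) = −5.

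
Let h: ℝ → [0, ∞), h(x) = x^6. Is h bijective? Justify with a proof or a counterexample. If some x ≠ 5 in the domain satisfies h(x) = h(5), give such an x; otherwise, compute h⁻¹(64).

h(5) = 15625 = (−5)^6 = h(−5) (since 6 is even), with 5 ≠ −5. So h is not injective, hence not bijective.
For the follow-up, such an x exists: taking x = −5 ∈ ℝ gives h(−5) = 15625 = h(5) with −5 ≠ 5.

-5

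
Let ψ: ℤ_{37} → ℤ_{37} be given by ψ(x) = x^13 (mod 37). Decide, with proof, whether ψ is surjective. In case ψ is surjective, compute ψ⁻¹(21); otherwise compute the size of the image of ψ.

Since 37 is prime, the nonzero elements of ℤ_{37} form a cyclic group of order 36.
As gcd(13, 36) = 1, raising to the 13th power is a bijection on this group: if x_1^13 ≡ x_2^13 then (x_1x_2^{−1})^13 = 1, and the only element of order dividing gcd(13, 36) = 1 is 1, so x_1 = x_2.
With ψ(0) = 0 this makes ψ injective on all of ℤ_{37}, hence bijective (finite equal-size domain and codomain). In particular ψ is surjective.
Since ψ is surjective, we find the preimage of 21. The inverse of x ↦ x^13 on (ℤ_{37})^× is x ↦ x^25, because 13·25 = 325 = 9·36 + 1 ≡ 1 (mod 36) and x^{36} = 1 for x ≠ 0 (Fermat). So ψ⁻¹(21) = 21^25 mod 37.
Repeated squaring mod 37: 21^1 ≡ 21, 21^2 ≡ 21² = 441 ≡ 34, 21^4 ≡ 34² = 1156 ≡ 9, 21^8 ≡ 9² = 81 ≡ 7, 21^16 ≡ 7² = 49 ≡ 12. Since 25 = 16 + 8 + 1, 21^25 ≡ 12·7·21: 12·7 = 84 ≡ 10, then 10·21 = 210 ≡ 25. So 21^25 ≡ 25 (mod 37).
Hence ψ⁻¹(21) = 25.

25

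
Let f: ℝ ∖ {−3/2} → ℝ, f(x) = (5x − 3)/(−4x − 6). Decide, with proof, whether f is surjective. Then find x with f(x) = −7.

-45/23

If f(x) = −5/4, cross-multiplying gives −4(5x − 3) = 5(−4x − 6), which simplifies to 12 = −30 — false.  So −5/4 has no preimage and f is not surjective.
Solving f(x) = −7: cross-multiplying gives 5x − 3 = −7(−4x − 6), which rearranges to −23x = 45, so x = −45/23.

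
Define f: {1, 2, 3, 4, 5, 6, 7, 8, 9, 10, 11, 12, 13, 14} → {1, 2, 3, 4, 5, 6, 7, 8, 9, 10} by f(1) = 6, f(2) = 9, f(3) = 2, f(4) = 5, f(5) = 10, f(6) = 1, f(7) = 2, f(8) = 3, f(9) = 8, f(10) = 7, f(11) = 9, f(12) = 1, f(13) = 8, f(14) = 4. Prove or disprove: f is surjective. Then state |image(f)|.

10

Every element of the codomain has a preimage: 1 = f(6), 2 = f(3), 3 = f(8), 4 = f(14), 5 = f(4), 6 = f(1), 7 = f(10), 8 = f(9), 9 = f(2), 10 = f(5).
Thus f is surjective.
The image of f is {1, 2, 3, 4, 5, 6, 7, 8, 9, 10}, which has 10 elements.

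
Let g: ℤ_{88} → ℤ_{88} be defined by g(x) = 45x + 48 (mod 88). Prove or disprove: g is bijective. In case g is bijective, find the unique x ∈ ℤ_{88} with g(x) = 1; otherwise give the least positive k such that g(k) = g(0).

If g(u) = g(v), then 45u ≡ 45v (mod 88). Because gcd(45, 88) = 1, we may cancel 45 to get u ≡ v (mod 88).
We now compute 45⁻¹ mod 88 explicitly. Euclid's algorithm: 88 = 1·45 + 43, 45 = 1·43 + 2, 43 = 21·2 + 1; back-substituting gives 1 = 45·45 − 23·88, so 45⁻¹ ≡ 45 (mod 88).
For any y ∈ ℤ_{88}, x = 45(y − 48) mod 88 satisfies g(x) = 45·45(y − 48) + 48 ≡ y (since 45·45 ≡ 1 mod 88). So every y has a preimage.
So g is bijective.
Since g is bijective, we compute g⁻¹(1): solve 45x + 48 ≡ 1 (mod 88), i.e. 45x ≡ 41 (mod 88).
Multiplying by 45⁻¹ = 45 gives x ≡ 45·41 = 1845 = 20·88 + 85 ≡ 85 (mod 88).
Check: g(85) = 45·85 + 48 = 3873 = 44·88 + 1 ≡ 1 (mod 88).

85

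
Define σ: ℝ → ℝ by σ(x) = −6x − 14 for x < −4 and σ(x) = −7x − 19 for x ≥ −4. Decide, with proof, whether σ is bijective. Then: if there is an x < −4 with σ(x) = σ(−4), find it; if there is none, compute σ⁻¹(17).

-31/6

Both pieces are strictly decreasing (slopes −6 and −7), so each is injective on its own interval.
The left piece maps (−∞, −4) onto (10, ∞); the right piece maps [−4, ∞) onto (−∞, 9].
The images leave a gap (10 has no preimage), so σ is not surjective, hence not bijective.
Because the two images are disjoint, no x < −4 has σ(x) = σ(−4), so we compute σ⁻¹(17): 17 lies in (10, ∞), so solve −6x − 14 = 17: x = (17 + 14)/(−6) = −31/6.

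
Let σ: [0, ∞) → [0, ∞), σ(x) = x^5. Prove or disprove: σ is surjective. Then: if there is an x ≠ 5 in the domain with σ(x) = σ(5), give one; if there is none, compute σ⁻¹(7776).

For any y ∈ [0, ∞), x = y^{1/5} ∈ [0, ∞) gives σ(x) = y, so σ is surjective.
Since x ↦ x^5 is strictly increasing on [0, ∞), it is injective there, so no x ≠ 5 in the domain has σ(x) = σ(5). We therefore compute σ⁻¹(7776) = 7776^{1/5} = 6 (indeed 6^5 = 7776).

6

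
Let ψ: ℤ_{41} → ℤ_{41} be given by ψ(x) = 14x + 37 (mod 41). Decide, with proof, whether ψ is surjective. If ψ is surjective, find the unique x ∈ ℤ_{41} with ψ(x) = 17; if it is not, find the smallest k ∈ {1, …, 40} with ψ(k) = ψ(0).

Recall that surjectivity means every element of the codomain has a preimage under ψ.
Since gcd(14, 41) = 1, 14 is invertible modulo 41. Euclid's algorithm: 41 = 2·14 + 13, 14 = 1·13 + 1; back-substituting gives 1 = 3·14 − 1·41, so 14⁻¹ ≡ 3 (mod 41).
Then y ↦ 3(y − 37) is a two-sided inverse to ψ, so every y ∈ ℤ_{41} has a preimage.
Thus ψ is surjective.
Since ψ is surjective, we compute ψ⁻¹(17): solve 14x + 37 ≡ 17 (mod 41), i.e. 14x ≡ 21 (mod 41).
Multiplying by 14⁻¹ = 3 gives x ≡ 3·21 = 63 = 1·41 + 22 ≡ 22 (mod 41).
Check: ψ(22) = 14·22 + 37 = 345 = 8·41 + 17 ≡ 17 (mod 41).

22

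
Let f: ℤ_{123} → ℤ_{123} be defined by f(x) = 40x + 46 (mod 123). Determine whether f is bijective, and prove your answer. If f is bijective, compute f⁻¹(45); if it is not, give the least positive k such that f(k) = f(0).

If f(x_1) = f(x_2), then 40x_1 ≡ 40x_2 (mod 123). Because gcd(40, 123) = 1, we may cancel 40 to get x_1 ≡ x_2 (mod 123).
We now compute 40⁻¹ mod 123 explicitly. Euclid's algorithm: 123 = 3·40 + 3, 40 = 13·3 + 1; back-substituting gives 1 = 40·40 − 13·123, so 40⁻¹ ≡ 40 (mod 123).
Then y ↦ 40(y − 46) is a two-sided inverse to f, so every y ∈ ℤ_{123} has a preimage.
Therefore f is bijective.
Since f is bijective, we find f⁻¹(45): we need 40x ≡ 45 − 46 ≡ 122 (mod 123). Using 40⁻¹ = 40: x ≡ 40·122 = 4880 = 39·123 + 83, so x = 83.
Check: f(83) = 40·83 + 46 = 3366 = 27·123 + 45 ≡ 45 (mod 123).

83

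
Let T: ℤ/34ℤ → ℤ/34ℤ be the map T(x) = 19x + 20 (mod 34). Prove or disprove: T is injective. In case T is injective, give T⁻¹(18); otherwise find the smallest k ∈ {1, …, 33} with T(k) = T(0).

Recall: injectivity means: for all x_1, x_2 in the domain, T(x_1) = T(x_2) implies x_1 = x_2.
If T(x_1) = T(x_2), then 19x_1 ≡ 19x_2 (mod 34). Because gcd(19, 34) = 1, we may cancel 19 to get x_1 ≡ x_2 (mod 34).
So T is injective.
We now compute 19⁻¹ mod 34 explicitly. Euclid's algorithm: 34 = 1·19 + 15, 19 = 1·15 + 4, 15 = 3·4 + 3, 4 = 1·3 + 1; back-substituting gives 1 = 9·19 − 5·34, so 19⁻¹ ≡ 9 (mod 34).
Since T is injective, we find T⁻¹(18): we need 19x ≡ 18 − 20 ≡ 32 (mod 34). Using 19⁻¹ = 9: x ≡ 9·32 = 288 = 8·34 + 16, so x = 16.
Check: T(16) = 19·16 + 20 = 324 = 9·34 + 18 ≡ 18 (mod 34).

16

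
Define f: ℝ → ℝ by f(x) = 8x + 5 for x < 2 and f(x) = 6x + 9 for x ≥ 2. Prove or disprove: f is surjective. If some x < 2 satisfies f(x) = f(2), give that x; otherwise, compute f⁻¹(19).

7/4

Both pieces are strictly increasing (slopes 8 and 6), so each is injective on its own interval.
The left piece maps (−∞, 2) onto (−∞, 21); the right piece maps [2, ∞) onto [21, ∞).
These images together cover ℝ, so f is surjective.
Because the two images are disjoint, no x < 2 has f(x) = f(2), so we compute f⁻¹(19): 19 lies in (−∞, 21), so solve 8x + 5 = 19: x = (19 − 5)/8 = 7/4.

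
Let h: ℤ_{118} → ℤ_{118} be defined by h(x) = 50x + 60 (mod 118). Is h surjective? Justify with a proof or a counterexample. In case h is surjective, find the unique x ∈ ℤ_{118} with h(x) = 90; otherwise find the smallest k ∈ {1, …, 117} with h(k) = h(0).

Since gcd(50, 118) = 2, we have 50x ≡ 0 (mod 2) for all x, so h(x) ≡ 0 (mod 2).
But 1 ≢ 0 (mod 2), so 1 ∈ ℤ_{118} has no preimage. Hence h is not surjective.
Since h is not surjective, we find the least positive k with h(k) = h(0): this means 50k ≡ 0 (mod 118), i.e. 118 ∣ 50k. Since gcd(50, 118) = 2, dividing through by 2 this holds exactly when 59 ∣ 25k, and as gcd(25, 59) = 1, exactly when 59 ∣ k.
The smallest positive such k is 59.

59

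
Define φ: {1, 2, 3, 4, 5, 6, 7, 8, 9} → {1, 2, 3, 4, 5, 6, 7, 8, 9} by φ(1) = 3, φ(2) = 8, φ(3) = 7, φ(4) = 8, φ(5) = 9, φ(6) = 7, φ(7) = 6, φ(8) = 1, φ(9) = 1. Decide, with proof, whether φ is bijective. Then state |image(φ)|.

6

φ(2) = 8 = φ(4) with 2 ≠ 4, so φ is not injective, hence not bijective.
The image of φ is {1, 3, 6, 7, 8, 9}, which has 6 elements.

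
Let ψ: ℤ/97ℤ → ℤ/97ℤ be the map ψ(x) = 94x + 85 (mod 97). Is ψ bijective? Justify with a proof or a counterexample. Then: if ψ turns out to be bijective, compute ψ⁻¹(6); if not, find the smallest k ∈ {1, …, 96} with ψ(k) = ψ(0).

91

If ψ(s) = ψ(t), then 94s ≡ 94t (mod 97). Because gcd(94, 97) = 1, we may cancel 94 to get s ≡ t (mod 97).
We now compute 94⁻¹ mod 97 explicitly. Euclid's algorithm: 97 = 1·94 + 3, 94 = 31·3 + 1; back-substituting gives 1 = 32·94 − 31·97, so 94⁻¹ ≡ 32 (mod 97).
For any y ∈ ℤ/97ℤ, x = 32(y − 85) mod 97 satisfies ψ(x) = 94·32(y − 85) + 85 ≡ y (since 94·32 ≡ 1 mod 97). So every y has a preimage.
Hence ψ is bijective.
Since ψ is bijective, we compute ψ⁻¹(6): solve 94x + 85 ≡ 6 (mod 97), i.e. 94x ≡ 18 (mod 97).
Multiplying by 94⁻¹ = 32 gives x ≡ 32·18 = 576 = 5·97 + 91 ≡ 91 (mod 97).
Check: ψ(91) = 94·91 + 85 = 8639 = 89·97 + 6 ≡ 6 (mod 97).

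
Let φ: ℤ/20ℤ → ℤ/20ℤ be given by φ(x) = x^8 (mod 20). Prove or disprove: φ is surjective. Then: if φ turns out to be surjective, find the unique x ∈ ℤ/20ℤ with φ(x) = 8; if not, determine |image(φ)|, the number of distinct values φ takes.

4

φ(1) = 1^8 = 1.
φ(3): Repeated squaring mod 20: 3^1 ≡ 3, 3^2 ≡ 3² = 9, 3^4 ≡ 9² = 81 ≡ 1, 3^8 ≡ 1² = 1. So 3^8 ≡ 1 (mod 20).
So φ(1) = φ(3) = 1 while 1 ≠ 3, so φ is not injective.
A non-injective map from the 20-element set ℤ/20ℤ to itself takes at most 19 distinct values, so it cannot be surjective. Therefore φ is not surjective.
Since φ is not surjective, we determine |image(φ)|. Computing x^8 mod 20 for each x (by repeated squaring, reducing mod 20 at every step), the values φ(0), φ(1), …, φ(19) are: 0, 1, 16, 1, 16, 5, 16, 1, 16, 1, 0, 1, 16, 1, 16, 5, 16, 1, 16, 1.
The distinct values are {0, 1, 5, 16}; there are 4 of them.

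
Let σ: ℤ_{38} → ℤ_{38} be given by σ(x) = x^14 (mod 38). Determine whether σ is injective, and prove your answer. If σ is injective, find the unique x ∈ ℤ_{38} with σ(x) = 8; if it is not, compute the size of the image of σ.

σ(18): Repeated squaring mod 38: 18^1 ≡ 18, 18^2 ≡ 18² = 324 ≡ 20, 18^4 ≡ 20² = 400 ≡ 20, 18^8 ≡ 20² = 400 ≡ 20. Since 14 = 8 + 4 + 2, 18^14 ≡ 20·20·20: 20·20 = 400 ≡ 20, then 20·20 = 400 ≡ 20. So 18^14 ≡ 20 (mod 38).
σ(20): Repeated squaring mod 38: 20^1 ≡ 20, 20^2 ≡ 20² = 400 ≡ 20, 20^4 ≡ 20² = 400 ≡ 20, 20^8 ≡ 20² = 400 ≡ 20. Since 14 = 8 + 4 + 2, 20^14 ≡ 20·20·20: 20·20 = 400 ≡ 20, then 20·20 = 400 ≡ 20. So 20^14 ≡ 20 (mod 38).
So σ(18) = σ(20) = 20 while 18 ≠ 20, so σ is not injective.
Since σ is not injective, we determine |image(σ)|. Computing x^14 mod 38 for each x (by repeated squaring, reducing mod 38 at every step), the values σ(0), σ(1), …, σ(37) are: 0, 1, 6, 23, 36, 9, 24, 11, 26, 35, 16, 7, 30, 5, 28, 17, 4, 25, 20, 19, 20, 25, 4, 17, 28, 5, 30, 7, 16, 35, 26, 11, 24, 9, 36, 23, 6, 1.
The distinct values are {0, 1, 4, 5, 6, 7, 9, 11, 16, 17, 19, 20, 23, 24, 25, 26, 28, 30, 35, 36}; there are 20 of them.

20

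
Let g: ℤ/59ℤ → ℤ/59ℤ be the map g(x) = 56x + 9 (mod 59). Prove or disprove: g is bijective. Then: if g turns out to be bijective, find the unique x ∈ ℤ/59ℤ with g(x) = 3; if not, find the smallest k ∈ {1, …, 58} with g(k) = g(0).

By definition, g is injective when g(a) = g(b) forces a = b.
If g(a) = g(b), then 56a ≡ 56b (mod 59). Because gcd(56, 59) = 1, we may cancel 56 to get a ≡ b (mod 59).
We now compute 56⁻¹ mod 59 explicitly. Euclid's algorithm: 59 = 1·56 + 3, 56 = 18·3 + 2, 3 = 1·2 + 1; back-substituting gives 1 = 39·56 − 37·59, so 56⁻¹ ≡ 39 (mod 59).
Then y ↦ 39(y − 9) is a two-sided inverse to g, so every y ∈ ℤ/59ℤ has a preimage.
Therefore g is bijective.
Since g is bijective, we compute g⁻¹(3): solve 56x + 9 ≡ 3 (mod 59), i.e. 56x ≡ 53 (mod 59).
Multiplying by 56⁻¹ = 39 gives x ≡ 39·53 = 2067 = 35·59 + 2 ≡ 2 (mod 59).
Check: g(2) = 56·2 + 9 = 121 = 2·59 + 3 ≡ 3 (mod 59).

2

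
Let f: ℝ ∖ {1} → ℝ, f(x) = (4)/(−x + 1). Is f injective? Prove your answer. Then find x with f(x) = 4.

0

Suppose f(x_1) = f(x_2). Cross-multiplying: (4)(−x_2 + 1) = (4)(−x_1 + 1).
Expanding both sides and cancelling the symmetric terms leaves 4·(x_1 − x_2) = 0. Since 4 ≠ 0, x_1 = x_2. Hence f is injective.
Solving f(x) = 4: cross-multiplying gives 4 = 4(−x + 1), which rearranges to 4x = 0, so x = 0.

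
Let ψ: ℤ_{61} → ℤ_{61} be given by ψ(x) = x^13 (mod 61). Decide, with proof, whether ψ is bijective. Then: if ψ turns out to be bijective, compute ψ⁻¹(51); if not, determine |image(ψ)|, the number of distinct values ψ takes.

Since 61 is prime, the nonzero elements of ℤ_{61} form a cyclic group of order 60.
As gcd(13, 60) = 1, raising to the 13th power is a bijection on this group: if x_1^13 ≡ x_2^13 then (x_1x_2^{−1})^13 = 1, and the only element of order dividing gcd(13, 60) = 1 is 1, so x_1 = x_2.
With ψ(0) = 0 this makes ψ injective on all of ℤ_{61}, hence bijective (finite equal-size domain and codomain). In particular ψ is bijective.
Since ψ is bijective, we find the preimage of 51. The inverse of x ↦ x^13 on (ℤ_{61})^× is x ↦ x^37, because 13·37 = 481 = 8·60 + 1 ≡ 1 (mod 60) and x^{60} = 1 for x ≠ 0 (Fermat). So ψ⁻¹(51) = 51^37 mod 61.
Repeated squaring mod 61: 51^1 ≡ 51, 51^2 ≡ 51² = 2601 ≡ 39, 51^4 ≡ 39² = 1521 ≡ 57, 51^8 ≡ 57² = 3249 ≡ 16, 51^16 ≡ 16² = 256 ≡ 12, 51^32 ≡ 12² = 144 ≡ 22. Since 37 = 32 + 4 + 1, 51^37 ≡ 22·57·51: 22·57 = 1254 ≡ 34, then 34·51 = 1734 ≡ 26. So 51^37 ≡ 26 (mod 61).
Hence ψ⁻¹(51) = 26.

26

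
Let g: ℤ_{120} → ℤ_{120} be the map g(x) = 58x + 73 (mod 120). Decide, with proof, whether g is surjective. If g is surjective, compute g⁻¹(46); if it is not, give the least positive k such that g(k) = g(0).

Since gcd(58, 120) = 2, we have 58x ≡ 0 (mod 2) for all x, so g(x) ≡ 1 (mod 2).
But 0 ≢ 1 (mod 2), so 0 ∈ ℤ_{120} has no preimage. Thus g is not surjective.
Since g is not surjective, we find the least positive k with g(k) = g(0): this means 58k ≡ 0 (mod 120), i.e. 120 ∣ 58k. Since gcd(58, 120) = 2, dividing through by 2 this holds exactly when 60 ∣ 29k, and as gcd(29, 60) = 1, exactly when 60 ∣ k.
The smallest positive such k is 60.

60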